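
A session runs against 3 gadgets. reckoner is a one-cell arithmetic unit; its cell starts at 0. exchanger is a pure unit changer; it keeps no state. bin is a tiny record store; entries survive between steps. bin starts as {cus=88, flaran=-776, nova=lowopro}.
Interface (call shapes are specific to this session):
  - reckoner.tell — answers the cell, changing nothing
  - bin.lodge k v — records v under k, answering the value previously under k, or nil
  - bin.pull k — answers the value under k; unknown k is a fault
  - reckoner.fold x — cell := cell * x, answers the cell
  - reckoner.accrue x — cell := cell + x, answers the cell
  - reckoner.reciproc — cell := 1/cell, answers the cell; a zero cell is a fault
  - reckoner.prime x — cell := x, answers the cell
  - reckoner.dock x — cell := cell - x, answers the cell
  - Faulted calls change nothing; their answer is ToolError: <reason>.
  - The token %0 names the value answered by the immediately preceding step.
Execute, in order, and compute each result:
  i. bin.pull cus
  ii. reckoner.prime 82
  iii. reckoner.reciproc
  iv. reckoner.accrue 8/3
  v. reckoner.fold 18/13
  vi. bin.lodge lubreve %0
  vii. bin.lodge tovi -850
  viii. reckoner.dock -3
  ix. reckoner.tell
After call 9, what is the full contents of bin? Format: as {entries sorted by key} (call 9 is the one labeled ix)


Answer: {cus=88, flaran=-776, lubreve=1977/533, nova=lowopro, tovi=-850}

Derivation:
Act: bin.pull[cus]
Obs: 88
Act: reckoner.prime[82]
Obs: 82
Act: reckoner.reciproc[]
Obs: 1/82
Act: reckoner.accrue[8/3]
Obs: 659/246
Act: reckoner.fold[18/13]
Obs: 1977/533
Act: bin.lodge[lubreve; %0]
Obs: nil
Act: bin.lodge[tovi; -850]
Obs: nil
Act: reckoner.dock[-3]
Obs: 3576/533
Act: reckoner.tell[]
Obs: 3576/533


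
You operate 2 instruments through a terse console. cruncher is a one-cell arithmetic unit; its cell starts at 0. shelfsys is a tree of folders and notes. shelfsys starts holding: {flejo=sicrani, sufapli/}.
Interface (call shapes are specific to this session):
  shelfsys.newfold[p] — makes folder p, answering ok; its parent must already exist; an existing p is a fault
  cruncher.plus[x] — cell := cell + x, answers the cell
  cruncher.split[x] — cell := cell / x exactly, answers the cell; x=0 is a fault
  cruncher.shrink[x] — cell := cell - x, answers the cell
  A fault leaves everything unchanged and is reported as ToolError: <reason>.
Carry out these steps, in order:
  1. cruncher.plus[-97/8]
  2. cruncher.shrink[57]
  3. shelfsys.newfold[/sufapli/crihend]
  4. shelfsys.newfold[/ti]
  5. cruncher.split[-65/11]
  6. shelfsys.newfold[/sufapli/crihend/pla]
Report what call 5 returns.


·→ plus(-97/8)
·← -97/8
·→ shrink(57)
·← -553/8
·→ newfold(/sufapli/crihend)
·← ok
·→ newfold(/ti)
·← ok
·→ split(-65/11)
·← 6083/520
·→ newfold(/sufapli/crihend/pla)
·← ok

Answer: 6083/520


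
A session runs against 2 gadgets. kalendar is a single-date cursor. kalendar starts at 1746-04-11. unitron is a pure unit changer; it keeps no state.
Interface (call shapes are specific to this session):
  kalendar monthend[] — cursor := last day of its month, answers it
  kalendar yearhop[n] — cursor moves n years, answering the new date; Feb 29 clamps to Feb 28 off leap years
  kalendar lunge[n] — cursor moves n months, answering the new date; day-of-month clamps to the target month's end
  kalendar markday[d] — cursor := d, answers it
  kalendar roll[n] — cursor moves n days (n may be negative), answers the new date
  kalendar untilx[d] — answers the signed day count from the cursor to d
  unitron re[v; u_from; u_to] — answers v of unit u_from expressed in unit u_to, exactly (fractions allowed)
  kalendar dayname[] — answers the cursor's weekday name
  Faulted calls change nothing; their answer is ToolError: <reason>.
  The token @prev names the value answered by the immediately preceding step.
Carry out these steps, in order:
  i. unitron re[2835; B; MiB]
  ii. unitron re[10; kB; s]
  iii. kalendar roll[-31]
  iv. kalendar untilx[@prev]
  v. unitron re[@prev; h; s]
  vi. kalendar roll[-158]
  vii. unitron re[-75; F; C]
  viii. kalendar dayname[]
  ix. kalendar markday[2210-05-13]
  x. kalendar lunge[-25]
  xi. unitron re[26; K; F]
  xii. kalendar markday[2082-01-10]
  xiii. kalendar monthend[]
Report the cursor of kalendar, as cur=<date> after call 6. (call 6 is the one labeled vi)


Answer: cur=1745-10-04

Derivation:
I invoke unitron re with v='2835', u_from='B', u_to='MiB', and observe 2835/1048576.
I invoke unitron re with v='10', u_from='kB', u_to='s', which returns ToolError: incompatible units.
I invoke kalendar roll with n='-31', — result: 1746-03-11.
Using kalendar untilx with d='@prev': 0.
I run unitron re with v='@prev', u_from='h', u_to='s', giving 0.
I run kalendar roll with n='-158', — result: 1745-10-04.
Invoking unitron re with v='-75', u_from='F', u_to='C', yielding -535/9.
Now I run kalendar dayname(), yielding Monday.
Calling kalendar markday with d='2210-05-13', and get 2210-05-13.
I use kalendar lunge with n='-25', yielding 2208-04-13.
Then unitron re with v='26', u_from='K', u_to='F': -41287/100.
I try kalendar markday with d='2082-01-10', — result: 2082-01-10.
I invoke kalendar monthend, giving 2082-01-31.


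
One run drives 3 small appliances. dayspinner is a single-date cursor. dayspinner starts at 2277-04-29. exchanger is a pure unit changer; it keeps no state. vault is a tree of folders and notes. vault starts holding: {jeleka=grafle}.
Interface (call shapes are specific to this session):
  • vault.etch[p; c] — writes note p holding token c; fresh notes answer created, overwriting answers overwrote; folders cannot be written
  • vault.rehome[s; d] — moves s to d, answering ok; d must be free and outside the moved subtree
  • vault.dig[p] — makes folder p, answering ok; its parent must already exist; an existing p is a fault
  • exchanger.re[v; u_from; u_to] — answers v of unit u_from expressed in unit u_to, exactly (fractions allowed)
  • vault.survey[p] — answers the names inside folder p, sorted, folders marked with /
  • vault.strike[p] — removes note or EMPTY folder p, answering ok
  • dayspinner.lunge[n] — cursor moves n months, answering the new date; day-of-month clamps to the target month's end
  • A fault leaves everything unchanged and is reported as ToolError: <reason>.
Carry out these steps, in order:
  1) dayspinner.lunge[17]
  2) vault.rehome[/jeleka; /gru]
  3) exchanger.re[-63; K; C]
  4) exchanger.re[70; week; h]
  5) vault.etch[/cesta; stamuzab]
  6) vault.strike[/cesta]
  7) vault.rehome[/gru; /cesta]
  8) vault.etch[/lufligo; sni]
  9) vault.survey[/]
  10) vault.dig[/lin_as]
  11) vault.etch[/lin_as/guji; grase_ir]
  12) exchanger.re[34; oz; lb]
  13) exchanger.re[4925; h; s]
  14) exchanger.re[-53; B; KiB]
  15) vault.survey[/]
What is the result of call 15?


Answer: [cesta, lin_as/, lufligo]

Derivation:
>>> dayspinner.lunge n: 17
:: 2278-09-29
>>> vault.rehome s: /jeleka d: /gru
:: ok
>>> exchanger.re v: -63 u_from: K u_to: C
:: -6723/20
>>> exchanger.re v: 70 u_from: week u_to: h
:: 11760
>>> vault.etch p: /cesta c: stamuzab
:: created
>>> vault.strike p: /cesta
:: ok
>>> vault.rehome s: /gru d: /cesta
:: ok
>>> vault.etch p: /lufligo c: sni
:: created
>>> vault.survey p: /
:: [cesta, lufligo]
>>> vault.dig p: /lin_as
:: ok
>>> vault.etch p: /lin_as/guji c: grase_ir
:: created
>>> exchanger.re v: 34 u_from: oz u_to: lb
:: 17/8
>>> exchanger.re v: 4925 u_from: h u_to: s
:: 17730000
>>> exchanger.re v: -53 u_from: B u_to: KiB
:: -53/1024
>>> vault.survey p: /
:: [cesta, lin_as/, lufligo]


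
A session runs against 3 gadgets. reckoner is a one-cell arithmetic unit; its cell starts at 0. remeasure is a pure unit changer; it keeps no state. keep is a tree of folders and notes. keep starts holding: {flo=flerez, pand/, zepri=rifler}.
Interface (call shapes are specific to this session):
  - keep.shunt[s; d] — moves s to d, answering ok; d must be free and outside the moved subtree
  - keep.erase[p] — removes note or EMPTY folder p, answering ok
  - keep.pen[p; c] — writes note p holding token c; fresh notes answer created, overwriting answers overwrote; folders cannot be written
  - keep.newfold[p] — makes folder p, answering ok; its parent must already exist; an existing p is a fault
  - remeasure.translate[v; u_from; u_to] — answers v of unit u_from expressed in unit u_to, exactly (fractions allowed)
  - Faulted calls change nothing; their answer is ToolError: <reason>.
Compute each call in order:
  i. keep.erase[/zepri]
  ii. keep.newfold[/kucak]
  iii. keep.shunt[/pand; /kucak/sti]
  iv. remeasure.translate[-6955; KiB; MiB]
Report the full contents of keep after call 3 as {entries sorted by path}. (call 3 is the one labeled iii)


I try erase using /zepri: ok.
Now I run newfold using /kucak, and observe ok.
Then shunt using /pand, /kucak/sti, which returns ok.
I try translate using -6955, KiB, MiB, giving -6955/1024.

Answer: {flo=flerez, kucak/, kucak/sti/}


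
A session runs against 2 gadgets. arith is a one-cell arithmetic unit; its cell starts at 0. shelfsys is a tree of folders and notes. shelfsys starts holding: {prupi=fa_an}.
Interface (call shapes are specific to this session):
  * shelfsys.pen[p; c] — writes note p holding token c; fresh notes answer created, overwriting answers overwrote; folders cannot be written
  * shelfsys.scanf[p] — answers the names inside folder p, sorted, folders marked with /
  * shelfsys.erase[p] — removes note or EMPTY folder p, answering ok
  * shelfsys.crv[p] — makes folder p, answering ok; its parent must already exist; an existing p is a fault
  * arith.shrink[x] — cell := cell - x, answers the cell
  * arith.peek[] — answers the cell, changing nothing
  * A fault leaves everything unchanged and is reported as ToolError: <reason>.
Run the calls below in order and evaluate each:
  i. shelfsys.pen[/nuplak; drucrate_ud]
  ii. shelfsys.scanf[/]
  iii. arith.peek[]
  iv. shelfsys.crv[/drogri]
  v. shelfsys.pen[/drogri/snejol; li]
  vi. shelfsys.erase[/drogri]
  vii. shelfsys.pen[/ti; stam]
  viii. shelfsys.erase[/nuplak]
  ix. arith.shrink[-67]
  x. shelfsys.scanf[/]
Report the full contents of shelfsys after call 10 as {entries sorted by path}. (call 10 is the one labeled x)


Answer: {drogri/, drogri/snejol=li, prupi=fa_an, ti=stam}

Derivation:
-> shelfsys.pen(/nuplak, drucrate_ud)
<- created
-> shelfsys.scanf(/)
<- [nuplak, prupi]
-> arith.peek()
<- 0
-> shelfsys.crv(/drogri)
<- ok
-> shelfsys.pen(/drogri/snejol, li)
<- created
-> shelfsys.erase(/drogri)
<- ToolError: not empty
-> shelfsys.pen(/ti, stam)
<- created
-> shelfsys.erase(/nuplak)
<- ok
-> arith.shrink(-67)
<- 67
-> shelfsys.scanf(/)
<- [drogri/, prupi, ti]


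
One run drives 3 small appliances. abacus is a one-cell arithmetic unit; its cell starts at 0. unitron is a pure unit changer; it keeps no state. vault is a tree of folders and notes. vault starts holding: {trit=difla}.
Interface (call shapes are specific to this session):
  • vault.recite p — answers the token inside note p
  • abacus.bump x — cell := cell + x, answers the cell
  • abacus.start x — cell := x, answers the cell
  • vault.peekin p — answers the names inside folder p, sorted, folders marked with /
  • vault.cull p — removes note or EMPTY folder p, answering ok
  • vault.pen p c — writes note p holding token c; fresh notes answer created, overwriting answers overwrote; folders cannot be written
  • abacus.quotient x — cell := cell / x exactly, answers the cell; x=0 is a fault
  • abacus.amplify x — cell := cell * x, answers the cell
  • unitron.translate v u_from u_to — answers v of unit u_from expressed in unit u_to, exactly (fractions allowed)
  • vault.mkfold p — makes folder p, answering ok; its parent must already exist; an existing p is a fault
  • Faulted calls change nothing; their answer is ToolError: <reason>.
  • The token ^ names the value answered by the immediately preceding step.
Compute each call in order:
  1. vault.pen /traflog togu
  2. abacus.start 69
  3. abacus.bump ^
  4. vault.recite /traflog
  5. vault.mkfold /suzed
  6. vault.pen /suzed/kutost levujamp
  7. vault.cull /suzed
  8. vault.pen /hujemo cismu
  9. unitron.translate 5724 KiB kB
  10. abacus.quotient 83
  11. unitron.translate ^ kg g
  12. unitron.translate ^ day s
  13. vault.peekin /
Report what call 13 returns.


~$ vault.pen /traflog togu
  created
~$ abacus.start 69
  69
~$ abacus.bump ^
  138
~$ vault.recite /traflog
  togu
~$ vault.mkfold /suzed
  ok
~$ vault.pen /suzed/kutost levujamp
  created
~$ vault.cull /suzed
  ToolError: not empty
~$ vault.pen /hujemo cismu
  created
~$ unitron.translate 5724 KiB kB
  732672/125
~$ abacus.quotient 83
  138/83
~$ unitron.translate ^ kg g
  138000/83
~$ unitron.translate ^ day s
  11923200000/83
~$ vault.peekin /
  [hujemo, suzed/, traflog, trit]

Answer: [hujemo, suzed/, traflog, trit]


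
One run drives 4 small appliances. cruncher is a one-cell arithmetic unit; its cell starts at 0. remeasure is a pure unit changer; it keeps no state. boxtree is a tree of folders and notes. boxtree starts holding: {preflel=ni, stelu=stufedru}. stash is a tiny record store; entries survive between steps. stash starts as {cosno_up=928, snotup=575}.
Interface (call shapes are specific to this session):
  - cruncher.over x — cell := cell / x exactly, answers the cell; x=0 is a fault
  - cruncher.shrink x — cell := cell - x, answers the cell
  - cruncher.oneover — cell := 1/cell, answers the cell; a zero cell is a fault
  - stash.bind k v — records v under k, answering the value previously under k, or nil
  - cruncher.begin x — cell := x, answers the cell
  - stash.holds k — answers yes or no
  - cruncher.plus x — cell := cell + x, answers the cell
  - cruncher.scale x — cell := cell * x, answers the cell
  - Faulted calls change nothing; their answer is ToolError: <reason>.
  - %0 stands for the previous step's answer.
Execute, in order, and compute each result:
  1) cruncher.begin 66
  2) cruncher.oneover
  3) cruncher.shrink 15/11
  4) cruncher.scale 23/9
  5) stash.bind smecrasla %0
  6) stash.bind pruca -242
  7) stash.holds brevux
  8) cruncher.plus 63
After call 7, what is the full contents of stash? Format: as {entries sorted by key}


~$ cruncher.begin 66
[out] 66
~$ cruncher.oneover
[out] 1/66
~$ cruncher.shrink 15/11
[out] -89/66
~$ cruncher.scale 23/9
[out] -2047/594
~$ stash.bind smecrasla %0
[out] nil
~$ stash.bind pruca -242
[out] nil
~$ stash.holds brevux
[out] no
~$ cruncher.plus 63
[out] 35375/594

Answer: {cosno_up=928, pruca=-242, smecrasla=-2047/594, snotup=575}


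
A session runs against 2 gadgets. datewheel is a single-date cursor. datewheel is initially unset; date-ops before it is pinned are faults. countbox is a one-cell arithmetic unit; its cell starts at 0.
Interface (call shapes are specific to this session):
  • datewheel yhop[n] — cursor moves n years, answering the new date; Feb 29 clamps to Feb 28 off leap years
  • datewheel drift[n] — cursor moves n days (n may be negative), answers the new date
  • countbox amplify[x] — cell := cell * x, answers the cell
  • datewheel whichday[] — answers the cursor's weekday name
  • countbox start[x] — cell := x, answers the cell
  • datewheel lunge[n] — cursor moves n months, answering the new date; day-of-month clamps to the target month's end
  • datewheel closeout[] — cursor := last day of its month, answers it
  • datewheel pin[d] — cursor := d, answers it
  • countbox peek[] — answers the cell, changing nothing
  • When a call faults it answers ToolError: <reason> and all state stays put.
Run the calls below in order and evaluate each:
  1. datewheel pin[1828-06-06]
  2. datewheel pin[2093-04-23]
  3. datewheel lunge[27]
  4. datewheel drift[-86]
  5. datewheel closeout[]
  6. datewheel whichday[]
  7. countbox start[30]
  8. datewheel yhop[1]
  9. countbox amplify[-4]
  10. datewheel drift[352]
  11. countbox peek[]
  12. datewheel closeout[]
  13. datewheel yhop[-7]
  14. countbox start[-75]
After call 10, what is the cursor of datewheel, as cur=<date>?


Answer: cur=2097-04-17

Derivation:
Then datewheel pin passing d='1828-06-06': 1828-06-06.
Calling datewheel pin passing d='2093-04-23': 2093-04-23.
I try datewheel lunge passing n='27', → 2095-07-23.
Invoking datewheel drift passing n='-86', — result: 2095-04-28.
Then datewheel closeout, — result: 2095-04-30.
Next I call datewheel whichday, and get Saturday.
I try countbox start passing x='30', giving 30.
I try datewheel yhop passing n='1', yielding 2096-04-30.
Then countbox amplify passing x='-4', and see -120.
I try datewheel drift passing n='352', and see 2097-04-17.
I call countbox peek(), — result: -120.
Now I run datewheel closeout(), which returns 2097-04-30.
I invoke datewheel yhop passing n='-7', → 2090-04-30.
I run countbox start passing x='-75', and observe -75.


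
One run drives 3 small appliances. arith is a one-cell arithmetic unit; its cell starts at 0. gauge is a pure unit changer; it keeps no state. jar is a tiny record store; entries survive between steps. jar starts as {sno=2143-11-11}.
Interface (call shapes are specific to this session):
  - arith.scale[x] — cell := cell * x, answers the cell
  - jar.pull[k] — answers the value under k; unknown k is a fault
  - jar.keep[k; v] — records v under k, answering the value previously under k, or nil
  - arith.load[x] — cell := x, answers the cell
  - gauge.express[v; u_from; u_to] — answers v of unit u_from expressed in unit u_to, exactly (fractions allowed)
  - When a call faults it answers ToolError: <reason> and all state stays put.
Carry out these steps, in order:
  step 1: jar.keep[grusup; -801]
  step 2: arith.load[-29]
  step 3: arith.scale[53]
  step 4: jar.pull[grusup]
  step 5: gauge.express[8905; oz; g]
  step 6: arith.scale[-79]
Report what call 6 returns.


==> jar.keep(k: grusup, v: -801)
<== nil
==> arith.load(x: -29)
<== -29
==> arith.scale(x: 53)
<== -1537
==> jar.pull(k: grusup)
<== -801
==> gauge.express(v: 8905, u_from: oz, u_to: g)
<== 80784801097/320000
==> arith.scale(x: -79)
<== 121423

Answer: 121423


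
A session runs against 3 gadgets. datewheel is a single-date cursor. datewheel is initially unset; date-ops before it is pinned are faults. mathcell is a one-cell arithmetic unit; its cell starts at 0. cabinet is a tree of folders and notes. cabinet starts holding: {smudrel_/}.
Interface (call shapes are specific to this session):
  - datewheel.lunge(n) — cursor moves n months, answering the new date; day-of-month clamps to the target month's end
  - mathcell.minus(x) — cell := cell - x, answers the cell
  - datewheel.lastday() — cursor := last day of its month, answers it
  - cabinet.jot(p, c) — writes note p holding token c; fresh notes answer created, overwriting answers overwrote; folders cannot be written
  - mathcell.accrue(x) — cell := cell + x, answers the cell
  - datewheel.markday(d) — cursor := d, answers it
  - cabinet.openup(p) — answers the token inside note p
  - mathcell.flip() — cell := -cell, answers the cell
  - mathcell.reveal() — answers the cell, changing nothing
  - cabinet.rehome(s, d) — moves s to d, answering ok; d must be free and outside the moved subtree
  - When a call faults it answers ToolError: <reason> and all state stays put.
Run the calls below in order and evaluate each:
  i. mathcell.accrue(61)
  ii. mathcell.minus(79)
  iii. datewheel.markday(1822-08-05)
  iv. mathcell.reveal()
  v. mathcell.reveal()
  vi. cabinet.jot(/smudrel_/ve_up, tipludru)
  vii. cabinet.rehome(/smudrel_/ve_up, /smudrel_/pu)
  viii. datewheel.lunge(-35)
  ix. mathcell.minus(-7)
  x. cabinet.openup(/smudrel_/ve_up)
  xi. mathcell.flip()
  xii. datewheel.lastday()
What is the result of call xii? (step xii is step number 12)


Step: mathcell.accrue[61]
Result: 61
Step: mathcell.minus[79]
Result: -18
Step: datewheel.markday[1822-08-05]
Result: 1822-08-05
Step: mathcell.reveal[]
Result: -18
Step: mathcell.reveal[]
Result: -18
Step: cabinet.jot[/smudrel_/ve_up; tipludru]
Result: created
Step: cabinet.rehome[/smudrel_/ve_up; /smudrel_/pu]
Result: ok
Step: datewheel.lunge[-35]
Result: 1819-09-05
Step: mathcell.minus[-7]
Result: -11
Step: cabinet.openup[/smudrel_/ve_up]
Result: ToolError: not found
Step: mathcell.flip[]
Result: 11
Step: datewheel.lastday[]
Result: 1819-09-30

Answer: 1819-09-30


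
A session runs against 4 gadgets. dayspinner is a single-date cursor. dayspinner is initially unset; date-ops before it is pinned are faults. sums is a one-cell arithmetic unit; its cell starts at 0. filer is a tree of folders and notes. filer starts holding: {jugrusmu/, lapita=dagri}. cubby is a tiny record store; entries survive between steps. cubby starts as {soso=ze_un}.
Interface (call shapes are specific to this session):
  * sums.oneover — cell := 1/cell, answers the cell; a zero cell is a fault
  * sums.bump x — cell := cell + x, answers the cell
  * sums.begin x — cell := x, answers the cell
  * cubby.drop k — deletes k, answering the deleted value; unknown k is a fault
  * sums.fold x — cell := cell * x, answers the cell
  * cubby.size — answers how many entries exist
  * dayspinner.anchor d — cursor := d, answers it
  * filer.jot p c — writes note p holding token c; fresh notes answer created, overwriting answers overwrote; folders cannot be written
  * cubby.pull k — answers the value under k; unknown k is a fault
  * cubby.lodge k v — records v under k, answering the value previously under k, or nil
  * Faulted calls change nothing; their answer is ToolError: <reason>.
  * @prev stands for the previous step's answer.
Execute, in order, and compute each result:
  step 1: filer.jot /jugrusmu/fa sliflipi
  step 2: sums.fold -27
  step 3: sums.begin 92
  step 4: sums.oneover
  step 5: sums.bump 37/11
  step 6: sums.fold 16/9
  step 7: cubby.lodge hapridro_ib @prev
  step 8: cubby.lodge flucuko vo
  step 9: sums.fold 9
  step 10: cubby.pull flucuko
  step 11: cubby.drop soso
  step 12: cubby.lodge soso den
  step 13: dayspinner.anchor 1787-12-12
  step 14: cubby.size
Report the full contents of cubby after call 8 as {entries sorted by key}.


Answer: {flucuko=vo, hapridro_ib=13660/2277, soso=ze_un}

Derivation:
% filer.jot p→/jugrusmu/fa c→sliflipi
[out] created
% sums.fold x→-27
[out] 0
% sums.begin x→92
[out] 92
% sums.oneover
[out] 1/92
% sums.bump x→37/11
[out] 3415/1012
% sums.fold x→16/9
[out] 13660/2277
% cubby.lodge k→hapridro_ib v→@prev
[out] nil
% cubby.lodge k→flucuko v→vo
[out] nil
% sums.fold x→9
[out] 13660/253
% cubby.pull k→flucuko
[out] vo
% cubby.drop k→soso
[out] ze_un
% cubby.lodge k→soso v→den
[out] nil
% dayspinner.anchor d→1787-12-12
[out] 1787-12-12
% cubby.size
[out] 3


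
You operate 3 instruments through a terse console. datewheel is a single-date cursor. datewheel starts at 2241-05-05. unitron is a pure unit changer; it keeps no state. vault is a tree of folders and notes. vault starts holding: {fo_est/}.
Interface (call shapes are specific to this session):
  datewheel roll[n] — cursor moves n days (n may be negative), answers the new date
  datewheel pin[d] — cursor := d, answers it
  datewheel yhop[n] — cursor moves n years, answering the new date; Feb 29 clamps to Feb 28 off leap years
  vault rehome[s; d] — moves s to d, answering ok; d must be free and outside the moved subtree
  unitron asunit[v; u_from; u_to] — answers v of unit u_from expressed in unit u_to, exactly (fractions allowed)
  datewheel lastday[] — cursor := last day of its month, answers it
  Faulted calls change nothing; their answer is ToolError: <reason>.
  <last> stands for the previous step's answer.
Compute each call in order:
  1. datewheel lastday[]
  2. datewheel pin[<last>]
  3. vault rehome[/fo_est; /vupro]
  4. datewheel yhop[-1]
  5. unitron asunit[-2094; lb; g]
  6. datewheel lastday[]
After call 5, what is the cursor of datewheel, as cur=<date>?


Answer: cur=2240-05-31

Derivation:
I call datewheel lastday(), — result: 2241-05-31.
I run datewheel pin(d=<last>), and get 2241-05-31.
I call vault rehome(s=/fo_est, d=/vupro), giving ok.
Now I run datewheel yhop(n=-1): 2240-05-31.
I try unitron asunit(v=-2094, u_from=lb, u_to=g), and observe -47491121139/50000.
I call datewheel lastday(), giving 2240-05-31.


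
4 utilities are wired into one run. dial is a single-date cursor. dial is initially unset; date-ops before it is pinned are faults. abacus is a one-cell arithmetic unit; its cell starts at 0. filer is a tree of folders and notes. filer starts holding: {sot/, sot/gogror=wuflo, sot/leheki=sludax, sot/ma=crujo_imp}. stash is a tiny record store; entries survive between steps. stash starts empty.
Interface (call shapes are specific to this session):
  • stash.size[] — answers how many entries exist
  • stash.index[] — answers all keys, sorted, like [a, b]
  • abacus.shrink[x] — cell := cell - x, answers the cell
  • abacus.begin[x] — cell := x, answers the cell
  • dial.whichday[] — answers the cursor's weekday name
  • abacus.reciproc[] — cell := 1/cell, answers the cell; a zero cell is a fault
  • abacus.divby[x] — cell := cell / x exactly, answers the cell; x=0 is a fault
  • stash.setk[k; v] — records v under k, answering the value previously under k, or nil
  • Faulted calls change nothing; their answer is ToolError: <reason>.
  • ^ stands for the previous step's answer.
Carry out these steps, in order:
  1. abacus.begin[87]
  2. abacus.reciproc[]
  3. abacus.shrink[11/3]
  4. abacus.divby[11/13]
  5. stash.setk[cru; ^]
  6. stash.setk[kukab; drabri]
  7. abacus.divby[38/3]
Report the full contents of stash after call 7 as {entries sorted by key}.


Answer: {cru=-1378/319, kukab=drabri}

Derivation:
==> abacus.begin(87)
<== 87
==> abacus.reciproc()
<== 1/87
==> abacus.shrink(11/3)
<== -106/29
==> abacus.divby(11/13)
<== -1378/319
==> stash.setk(cru, ^)
<== nil
==> stash.setk(kukab, drabri)
<== nil
==> abacus.divby(38/3)
<== -2067/6061


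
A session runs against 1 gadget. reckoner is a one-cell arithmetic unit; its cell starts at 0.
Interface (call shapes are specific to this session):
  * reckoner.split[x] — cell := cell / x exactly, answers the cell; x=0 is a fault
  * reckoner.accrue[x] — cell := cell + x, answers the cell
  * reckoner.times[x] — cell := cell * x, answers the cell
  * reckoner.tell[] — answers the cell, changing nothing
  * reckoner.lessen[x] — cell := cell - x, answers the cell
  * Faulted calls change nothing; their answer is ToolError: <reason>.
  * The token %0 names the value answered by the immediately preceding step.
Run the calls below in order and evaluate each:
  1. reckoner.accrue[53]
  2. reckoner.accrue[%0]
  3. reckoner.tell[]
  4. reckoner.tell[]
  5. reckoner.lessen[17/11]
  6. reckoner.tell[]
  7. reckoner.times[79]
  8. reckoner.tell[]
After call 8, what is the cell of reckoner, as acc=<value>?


// 1. reckoner.accrue(x: 53) ~> 53
// 2. reckoner.accrue(x: %0) ~> 106
// 3. reckoner.tell() ~> 106
// 4. reckoner.tell() ~> 106
// 5. reckoner.lessen(x: 17/11) ~> 1149/11
// 6. reckoner.tell() ~> 1149/11
// 7. reckoner.times(x: 79) ~> 90771/11
// 8. reckoner.tell() ~> 90771/11

Answer: acc=90771/11


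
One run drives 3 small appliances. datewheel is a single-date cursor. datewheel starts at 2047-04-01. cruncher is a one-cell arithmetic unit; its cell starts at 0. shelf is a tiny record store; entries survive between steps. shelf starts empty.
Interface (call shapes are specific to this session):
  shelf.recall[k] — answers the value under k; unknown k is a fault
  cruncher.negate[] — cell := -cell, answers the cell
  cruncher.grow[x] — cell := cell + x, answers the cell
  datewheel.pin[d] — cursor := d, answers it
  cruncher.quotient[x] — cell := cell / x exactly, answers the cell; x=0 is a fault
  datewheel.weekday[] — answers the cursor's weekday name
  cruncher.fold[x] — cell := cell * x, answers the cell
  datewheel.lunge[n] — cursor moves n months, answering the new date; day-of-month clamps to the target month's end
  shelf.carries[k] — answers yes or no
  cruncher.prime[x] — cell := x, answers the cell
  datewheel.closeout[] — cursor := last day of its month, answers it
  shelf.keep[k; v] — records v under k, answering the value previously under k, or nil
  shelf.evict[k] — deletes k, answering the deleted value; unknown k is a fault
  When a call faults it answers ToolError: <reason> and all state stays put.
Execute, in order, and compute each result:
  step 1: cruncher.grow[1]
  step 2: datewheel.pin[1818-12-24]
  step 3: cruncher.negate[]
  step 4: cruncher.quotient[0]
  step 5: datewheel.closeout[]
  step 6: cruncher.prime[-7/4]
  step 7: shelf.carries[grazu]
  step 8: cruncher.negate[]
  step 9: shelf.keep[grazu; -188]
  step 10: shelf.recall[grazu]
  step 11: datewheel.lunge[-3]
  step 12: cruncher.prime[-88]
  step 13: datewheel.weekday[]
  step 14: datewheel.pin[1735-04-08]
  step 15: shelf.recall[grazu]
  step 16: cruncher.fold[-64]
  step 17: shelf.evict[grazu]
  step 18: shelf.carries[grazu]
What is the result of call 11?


==> grow(x=1)
<== 1
==> pin(d=1818-12-24)
<== 1818-12-24
==> negate()
<== -1
==> quotient(x=0)
<== ToolError: division by zero
==> closeout()
<== 1818-12-31
==> prime(x=-7/4)
<== -7/4
==> carries(k=grazu)
<== no
==> negate()
<== 7/4
==> keep(k=grazu, v=-188)
<== nil
==> recall(k=grazu)
<== -188
==> lunge(n=-3)
<== 1818-09-30
==> prime(x=-88)
<== -88
==> weekday()
<== Wednesday
==> pin(d=1735-04-08)
<== 1735-04-08
==> recall(k=grazu)
<== -188
==> fold(x=-64)
<== 5632
==> evict(k=grazu)
<== -188
==> carries(k=grazu)
<== no

Answer: 1818-09-30


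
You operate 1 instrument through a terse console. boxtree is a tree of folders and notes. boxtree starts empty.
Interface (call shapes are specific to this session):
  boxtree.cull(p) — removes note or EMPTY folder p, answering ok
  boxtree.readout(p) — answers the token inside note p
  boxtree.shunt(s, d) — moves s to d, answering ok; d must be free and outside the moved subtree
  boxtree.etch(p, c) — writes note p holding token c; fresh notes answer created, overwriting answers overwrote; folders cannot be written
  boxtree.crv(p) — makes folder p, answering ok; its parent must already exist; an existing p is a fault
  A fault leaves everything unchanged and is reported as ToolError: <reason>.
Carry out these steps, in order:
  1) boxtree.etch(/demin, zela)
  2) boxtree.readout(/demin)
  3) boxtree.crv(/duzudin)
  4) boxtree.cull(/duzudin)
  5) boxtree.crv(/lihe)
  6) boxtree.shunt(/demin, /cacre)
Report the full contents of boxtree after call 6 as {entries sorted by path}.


·→ boxtree.etch(p=/demin, c=zela)
·← created
·→ boxtree.readout(p=/demin)
·← zela
·→ boxtree.crv(p=/duzudin)
·← ok
·→ boxtree.cull(p=/duzudin)
·← ok
·→ boxtree.crv(p=/lihe)
·← ok
·→ boxtree.shunt(s=/demin, d=/cacre)
·← ok

Answer: {cacre=zela, lihe/}


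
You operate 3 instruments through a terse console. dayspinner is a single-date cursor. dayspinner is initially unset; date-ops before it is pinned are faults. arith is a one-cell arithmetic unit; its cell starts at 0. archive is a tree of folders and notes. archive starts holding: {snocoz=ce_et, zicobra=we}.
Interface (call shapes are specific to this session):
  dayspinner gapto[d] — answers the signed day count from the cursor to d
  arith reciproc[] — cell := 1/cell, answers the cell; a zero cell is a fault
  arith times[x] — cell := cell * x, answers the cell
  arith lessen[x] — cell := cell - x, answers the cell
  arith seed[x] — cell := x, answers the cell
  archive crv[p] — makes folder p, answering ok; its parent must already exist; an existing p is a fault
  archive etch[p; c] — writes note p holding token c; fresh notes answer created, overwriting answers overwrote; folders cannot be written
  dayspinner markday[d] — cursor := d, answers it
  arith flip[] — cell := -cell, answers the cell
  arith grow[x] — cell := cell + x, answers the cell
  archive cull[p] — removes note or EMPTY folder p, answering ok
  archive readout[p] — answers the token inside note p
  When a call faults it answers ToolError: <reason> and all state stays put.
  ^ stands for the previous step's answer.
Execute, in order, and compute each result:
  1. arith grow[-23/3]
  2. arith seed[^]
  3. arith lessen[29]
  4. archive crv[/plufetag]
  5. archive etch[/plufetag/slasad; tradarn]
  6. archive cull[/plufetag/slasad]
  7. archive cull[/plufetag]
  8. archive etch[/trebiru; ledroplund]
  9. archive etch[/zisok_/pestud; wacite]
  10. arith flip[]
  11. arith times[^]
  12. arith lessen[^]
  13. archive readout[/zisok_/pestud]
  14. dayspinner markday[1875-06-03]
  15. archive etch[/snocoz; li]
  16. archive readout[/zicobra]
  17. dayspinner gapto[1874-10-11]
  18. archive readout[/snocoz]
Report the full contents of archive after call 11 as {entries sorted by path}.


# 1. arith grow(x→-23/3) == -23/3
# 2. arith seed(x→^) == -23/3
# 3. arith lessen(x→29) == -110/3
# 4. archive crv(p→/plufetag) == ok
# 5. archive etch(p→/plufetag/slasad, c→tradarn) == created
# 6. archive cull(p→/plufetag/slasad) == ok
# 7. archive cull(p→/plufetag) == ok
# 8. archive etch(p→/trebiru, c→ledroplund) == created
# 9. archive etch(p→/zisok_/pestud, c→wacite) == ToolError: no parent
# 10. arith flip() == 110/3
# 11. arith times(x→^) == 12100/9
# 12. arith lessen(x→^) == 0
# 13. archive readout(p→/zisok_/pestud) == ToolError: not found
# 14. dayspinner markday(d→1875-06-03) == 1875-06-03
# 15. archive etch(p→/snocoz, c→li) == overwrote
# 16. archive readout(p→/zicobra) == we
# 17. dayspinner gapto(d→1874-10-11) == -235
# 18. archive readout(p→/snocoz) == li

Answer: {snocoz=ce_et, trebiru=ledroplund, zicobra=we}


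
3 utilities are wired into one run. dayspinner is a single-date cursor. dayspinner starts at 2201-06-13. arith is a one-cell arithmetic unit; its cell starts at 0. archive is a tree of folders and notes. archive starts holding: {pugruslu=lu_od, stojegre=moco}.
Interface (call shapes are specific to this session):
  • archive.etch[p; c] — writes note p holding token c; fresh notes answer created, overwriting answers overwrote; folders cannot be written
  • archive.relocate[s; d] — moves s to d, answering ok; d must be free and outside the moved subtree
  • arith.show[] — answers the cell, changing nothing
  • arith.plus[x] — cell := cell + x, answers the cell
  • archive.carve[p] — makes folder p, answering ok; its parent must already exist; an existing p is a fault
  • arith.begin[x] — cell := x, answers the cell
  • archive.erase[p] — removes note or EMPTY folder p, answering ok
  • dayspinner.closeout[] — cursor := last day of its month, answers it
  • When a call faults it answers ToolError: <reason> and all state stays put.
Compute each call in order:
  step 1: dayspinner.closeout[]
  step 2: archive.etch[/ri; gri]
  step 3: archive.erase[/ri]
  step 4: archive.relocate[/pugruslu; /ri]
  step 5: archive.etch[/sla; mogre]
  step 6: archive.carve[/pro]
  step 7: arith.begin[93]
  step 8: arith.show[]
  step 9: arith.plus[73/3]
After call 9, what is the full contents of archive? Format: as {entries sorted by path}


Answer: {pro/, ri=lu_od, sla=mogre, stojegre=moco}

Derivation:
! closeout() : 2201-06-30
! etch(p→/ri, c→gri) : created
! erase(p→/ri) : ok
! relocate(s→/pugruslu, d→/ri) : ok
! etch(p→/sla, c→mogre) : created
! carve(p→/pro) : ok
! begin(x→93) : 93
! show() : 93
! plus(x→73/3) : 352/3


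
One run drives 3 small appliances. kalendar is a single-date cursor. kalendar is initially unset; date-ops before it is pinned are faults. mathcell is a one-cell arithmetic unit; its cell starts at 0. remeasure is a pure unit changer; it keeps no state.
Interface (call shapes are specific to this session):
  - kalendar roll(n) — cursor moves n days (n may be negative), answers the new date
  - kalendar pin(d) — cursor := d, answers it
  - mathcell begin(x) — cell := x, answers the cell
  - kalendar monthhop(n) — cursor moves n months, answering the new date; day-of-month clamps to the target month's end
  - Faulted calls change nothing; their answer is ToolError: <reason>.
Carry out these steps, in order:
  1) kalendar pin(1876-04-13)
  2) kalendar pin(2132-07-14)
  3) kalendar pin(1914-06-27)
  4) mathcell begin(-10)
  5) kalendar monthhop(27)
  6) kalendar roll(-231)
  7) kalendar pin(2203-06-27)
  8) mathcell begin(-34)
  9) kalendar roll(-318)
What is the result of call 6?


-> kalendar pin(d='1876-04-13')
<- 1876-04-13
-> kalendar pin(d='2132-07-14')
<- 2132-07-14
-> kalendar pin(d='1914-06-27')
<- 1914-06-27
-> mathcell begin(x='-10')
<- -10
-> kalendar monthhop(n='27')
<- 1916-09-27
-> kalendar roll(n='-231')
<- 1916-02-09
-> kalendar pin(d='2203-06-27')
<- 2203-06-27
-> mathcell begin(x='-34')
<- -34
-> kalendar roll(n='-318')
<- 2202-08-13

Answer: 1916-02-09


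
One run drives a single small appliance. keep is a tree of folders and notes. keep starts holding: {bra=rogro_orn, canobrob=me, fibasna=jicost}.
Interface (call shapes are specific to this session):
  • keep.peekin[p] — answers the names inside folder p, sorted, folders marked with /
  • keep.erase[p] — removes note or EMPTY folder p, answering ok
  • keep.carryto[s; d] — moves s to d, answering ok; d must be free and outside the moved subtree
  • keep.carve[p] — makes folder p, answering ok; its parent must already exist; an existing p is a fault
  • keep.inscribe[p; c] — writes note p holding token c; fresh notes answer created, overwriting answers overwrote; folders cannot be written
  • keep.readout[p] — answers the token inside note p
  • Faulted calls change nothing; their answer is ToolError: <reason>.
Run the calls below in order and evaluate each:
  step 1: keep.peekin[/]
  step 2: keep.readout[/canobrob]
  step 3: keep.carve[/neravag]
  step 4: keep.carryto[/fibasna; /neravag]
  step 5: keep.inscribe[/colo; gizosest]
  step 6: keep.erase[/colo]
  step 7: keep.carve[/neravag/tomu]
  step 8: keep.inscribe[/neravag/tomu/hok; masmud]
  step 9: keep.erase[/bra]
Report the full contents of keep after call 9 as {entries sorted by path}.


~$ keep.peekin p='/'
= [bra, canobrob, fibasna]
~$ keep.readout p='/canobrob'
= me
~$ keep.carve p='/neravag'
= ok
~$ keep.carryto s='/fibasna' d='/neravag'
= ToolError: exists
~$ keep.inscribe p='/colo' c='gizosest'
= created
~$ keep.erase p='/colo'
= ok
~$ keep.carve p='/neravag/tomu'
= ok
~$ keep.inscribe p='/neravag/tomu/hok' c='masmud'
= created
~$ keep.erase p='/bra'
= ok

Answer: {canobrob=me, fibasna=jicost, neravag/, neravag/tomu/, neravag/tomu/hok=masmud}


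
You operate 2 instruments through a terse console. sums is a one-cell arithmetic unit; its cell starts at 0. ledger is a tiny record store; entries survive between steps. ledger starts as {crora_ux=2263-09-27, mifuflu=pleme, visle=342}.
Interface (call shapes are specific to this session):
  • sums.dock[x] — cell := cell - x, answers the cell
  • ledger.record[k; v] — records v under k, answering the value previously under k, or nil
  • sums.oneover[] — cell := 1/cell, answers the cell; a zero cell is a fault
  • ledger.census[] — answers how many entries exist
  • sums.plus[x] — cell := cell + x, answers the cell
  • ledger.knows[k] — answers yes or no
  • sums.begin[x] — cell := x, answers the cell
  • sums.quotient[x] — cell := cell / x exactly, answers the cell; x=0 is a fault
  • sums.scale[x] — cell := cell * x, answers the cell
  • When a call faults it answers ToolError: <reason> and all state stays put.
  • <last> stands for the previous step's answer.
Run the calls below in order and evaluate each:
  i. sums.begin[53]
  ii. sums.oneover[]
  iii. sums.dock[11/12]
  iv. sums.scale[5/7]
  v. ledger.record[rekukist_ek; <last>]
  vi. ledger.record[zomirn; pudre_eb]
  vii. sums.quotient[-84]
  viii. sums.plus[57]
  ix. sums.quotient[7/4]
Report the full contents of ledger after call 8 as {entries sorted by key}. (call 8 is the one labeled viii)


I call sums.begin(x→53), and observe 53.
Then sums.oneover, and observe 1/53.
Using sums.dock(x→11/12), yielding -571/636.
I call sums.scale(x→5/7), and see -2855/4452.
Calling ledger.record(k→rekukist_ek, v→<last>), yielding nil.
Then ledger.record(k→zomirn, v→pudre_eb), — result: nil.
I use sums.quotient(x→-84), which returns 2855/373968.
I call sums.plus(x→57), → 21319031/373968.
Then sums.quotient(x→7/4), → 21319031/654444.

Answer: {crora_ux=2263-09-27, mifuflu=pleme, rekukist_ek=-2855/4452, visle=342, zomirn=pudre_eb}
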